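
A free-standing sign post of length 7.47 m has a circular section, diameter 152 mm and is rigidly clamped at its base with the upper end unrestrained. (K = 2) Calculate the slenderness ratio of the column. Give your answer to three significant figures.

λ ≈ 393

I = πd⁴/64 = π×152⁴/64 = 2.620×10^7 mm⁴
A = 1.815×10^4 mm²;  r_min = √(I/A) = √(2.620×10^7/1.815×10^4) = 38.00 mm
L_e = K·L = 2 × 7.47 m = 14.94 m = 14940 mm
λ = L_e / r_min = 14940 / 38.00 = 393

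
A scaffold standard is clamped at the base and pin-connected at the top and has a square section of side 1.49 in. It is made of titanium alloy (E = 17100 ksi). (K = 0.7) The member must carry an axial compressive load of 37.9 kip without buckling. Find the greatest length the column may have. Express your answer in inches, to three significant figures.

I = a⁴/12 = 1.49⁴/12 = 0.4107 in⁴
At the buckling limit P_cr = P = 3.790×10^4 lb
From P_cr = π²EI/(K·L)²:  L = (1/K)·√(π²EI/P_cr) = (1/0.7)·√(π²×1.71×10^7×0.4107/3.790×10^4)
L = 61.1 in

L_max ≈ 61.1 in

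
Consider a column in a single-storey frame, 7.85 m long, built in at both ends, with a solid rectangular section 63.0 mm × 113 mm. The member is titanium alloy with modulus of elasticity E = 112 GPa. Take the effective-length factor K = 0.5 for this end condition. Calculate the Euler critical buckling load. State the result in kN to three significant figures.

Buckling occurs about the weak axis: I_min = h·b³/12 with b = 63.0 mm (the shorter side).
I_min = 113×63.0³/12 = 2.355×10^6 mm⁴
I = 2.355×10^6 mm⁴ = 2.355×10^-6 m⁴
Effective length L_e = K·L = 0.5 × 7.85 = 3.925 m
P_cr = π²EI / L_e² = π² × 112×10⁹ × 2.355×10^-6 / 3.925² = 1.689×10^5 N

P_cr ≈ 169 kN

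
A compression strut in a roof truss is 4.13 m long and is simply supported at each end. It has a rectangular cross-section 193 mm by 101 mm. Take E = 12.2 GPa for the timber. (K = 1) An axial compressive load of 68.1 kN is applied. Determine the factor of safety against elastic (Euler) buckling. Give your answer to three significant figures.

Buckling occurs about the weak axis: I_min = h·b³/12 with b = 101 mm (the shorter side).
I_min = 193×101³/12 = 1.657×10^7 mm⁴
I = 1.657×10^7 mm⁴ = 1.657×10^-5 m⁴
Effective length L_e = K·L = 1 × 4.13 = 4.130 m
P_cr = π²EI / L_e² = π² × 12.2×10⁹ × 1.657×10^-5 / 4.130² = 1.170×10^5 N
Factor of safety n = P_cr / P = 116.98 / 68.1 = 1.72

n ≈ 1.72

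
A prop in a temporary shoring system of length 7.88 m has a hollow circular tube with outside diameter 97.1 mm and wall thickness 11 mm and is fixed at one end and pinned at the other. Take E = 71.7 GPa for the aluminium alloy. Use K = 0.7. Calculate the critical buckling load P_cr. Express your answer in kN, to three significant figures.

P_cr ≈ 65.2 kN

Inner diameter d_i = 97.1 − 2×11 = 75.10 mm
I = π(d_o⁴ − d_i⁴)/64 = π(97.1⁴ − 75.10⁴)/64 = 2.802×10^6 mm⁴
I = 2.802×10^6 mm⁴ = 2.802×10^-6 m⁴
Effective length L_e = K·L = 0.7 × 7.88 = 5.516 m
P_cr = π²EI / L_e² = π² × 71.7×10⁹ × 2.802×10^-6 / 5.516² = 6.517×10^4 N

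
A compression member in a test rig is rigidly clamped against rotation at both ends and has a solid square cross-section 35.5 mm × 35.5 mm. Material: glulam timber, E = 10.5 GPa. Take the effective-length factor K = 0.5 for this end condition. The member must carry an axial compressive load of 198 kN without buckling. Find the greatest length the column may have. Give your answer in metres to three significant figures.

I = a⁴/12 = 35.5⁴/12 = 1.324×10^5 mm⁴
I = 1.324×10^-7 m⁴
At the buckling limit P_cr = P = 1.980×10^5 N
From P_cr = π²EI/(K·L)²:  L = (1/K)·√(π²EI/P_cr) = (1/0.5)·√(π²×1.05×10^10×1.324×10^-7/1.980×10^5)
L = 0.526 m

L_max ≈ 0.526 m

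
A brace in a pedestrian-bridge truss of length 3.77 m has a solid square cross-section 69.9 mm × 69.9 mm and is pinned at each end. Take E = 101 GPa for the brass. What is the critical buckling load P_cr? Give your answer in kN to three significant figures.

I = a⁴/12 = 69.9⁴/12 = 1.989×10^6 mm⁴
I = 1.989×10^6 mm⁴ = 1.989×10^-6 m⁴
Effective length L_e = K·L = 1 × 3.77 = 3.770 m
P_cr = π²EI / L_e² = π² × 101×10⁹ × 1.989×10^-6 / 3.770² = 1.395×10^5 N

P_cr ≈ 140 kN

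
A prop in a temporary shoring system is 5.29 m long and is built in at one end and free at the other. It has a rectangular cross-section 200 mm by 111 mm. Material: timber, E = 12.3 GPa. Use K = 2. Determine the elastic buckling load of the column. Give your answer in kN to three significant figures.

P_cr ≈ 24.7 kN

Buckling occurs about the weak axis: I_min = h·b³/12 with b = 111 mm (the shorter side).
I_min = 200×111³/12 = 2.279×10^7 mm⁴
I = 2.279×10^7 mm⁴ = 2.279×10^-5 m⁴
Effective length L_e = K·L = 2 × 5.29 = 10.58 m
P_cr = π²EI / L_e² = π² × 12.3×10⁹ × 2.279×10^-5 / 10.58² = 2.472×10^4 N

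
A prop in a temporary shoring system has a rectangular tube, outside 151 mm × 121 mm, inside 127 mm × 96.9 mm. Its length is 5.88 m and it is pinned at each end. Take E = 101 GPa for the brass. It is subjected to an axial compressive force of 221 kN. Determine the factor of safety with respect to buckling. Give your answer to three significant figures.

n ≈ 1.65

Weak-axis I_min = (h_o·b_o³ − h_i·b_i³)/12 with b_o = 121, b_i = 96.90 mm (shorter outer/inner sides).
I_min = (151×121³ − 127.0×96.90³)/12 = 1.266×10^7 mm⁴
I = 1.266×10^7 mm⁴ = 1.266×10^-5 m⁴
Effective length L_e = K·L = 1 × 5.88 = 5.880 m
P_cr = π²EI / L_e² = π² × 101×10⁹ × 1.266×10^-5 / 5.880² = 3.651×10^5 N
Factor of safety n = P_cr / P = 365.09 / 221 = 1.65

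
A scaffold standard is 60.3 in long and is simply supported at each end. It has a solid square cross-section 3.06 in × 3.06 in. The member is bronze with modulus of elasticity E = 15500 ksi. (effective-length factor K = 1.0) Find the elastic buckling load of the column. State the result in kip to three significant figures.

P_cr ≈ 307 kip

I = a⁴/12 = 3.06⁴/12 = 7.306 in⁴
Effective length L_e = K·L = 1 × 60.3 = 60.30 in
P_cr = π²EI / L_e² = π² × 15500×10³ × 7.306 / 60.30² = 3.074×10^5 lb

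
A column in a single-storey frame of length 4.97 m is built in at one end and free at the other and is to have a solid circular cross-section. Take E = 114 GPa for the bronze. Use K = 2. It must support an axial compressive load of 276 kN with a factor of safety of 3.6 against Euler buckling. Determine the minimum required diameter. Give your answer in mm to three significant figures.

d ≈ 205 mm

Required P_cr = n·P = 3.6 × 276 = 993.6 kN
L_e = K·L = 2 × 4.97 = 9.940 m
Required I = P_cr·L_e²/(π²E) = 9.936×10^5 × 9.940² / (π² × 1.14×10^11) = 8.725×10^-5 m⁴
I_req = 8.725×10^7 mm⁴
Solid circle: I = πd⁴/64  ⇒  d = (64I/π)^(1/4) = (64×8.725×10^7/π)^(1/4) = 205 mm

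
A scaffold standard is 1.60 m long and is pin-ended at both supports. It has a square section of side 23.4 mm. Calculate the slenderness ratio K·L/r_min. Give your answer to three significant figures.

λ ≈ 237

For a square r = a/√12 = 23.4/√12 = 6.755 mm
L_e = K·L = 1 × 1.60 m = 1.600 m = 1600.0 mm
λ = L_e / r_min = 1600.0 / 6.755 = 237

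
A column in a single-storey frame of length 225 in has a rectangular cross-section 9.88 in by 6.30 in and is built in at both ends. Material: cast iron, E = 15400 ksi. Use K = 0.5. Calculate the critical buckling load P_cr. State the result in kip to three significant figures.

P_cr ≈ 2470 kip

Buckling occurs about the weak axis: I_min = h·b³/12 with b = 6.30 in (the shorter side).
I_min = 9.88×6.30³/12 = 205.9 in⁴
Effective length L_e = K·L = 0.5 × 225 = 112.5 in
P_cr = π²EI / L_e² = π² × 15400×10³ × 205.9 / 112.5² = 2.472×10^6 lb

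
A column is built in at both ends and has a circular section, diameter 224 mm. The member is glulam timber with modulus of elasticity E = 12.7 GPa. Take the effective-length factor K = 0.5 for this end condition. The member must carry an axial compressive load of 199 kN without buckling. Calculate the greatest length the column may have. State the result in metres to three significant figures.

L_max ≈ 17.6 m

I = πd⁴/64 = π×224⁴/64 = 1.236×10^8 mm⁴
I = 1.236×10^-4 m⁴
At the buckling limit P_cr = P = 1.990×10^5 N
From P_cr = π²EI/(K·L)²:  L = (1/K)·√(π²EI/P_cr) = (1/0.5)·√(π²×1.27×10^10×1.236×10^-4/1.990×10^5)
L = 17.6 m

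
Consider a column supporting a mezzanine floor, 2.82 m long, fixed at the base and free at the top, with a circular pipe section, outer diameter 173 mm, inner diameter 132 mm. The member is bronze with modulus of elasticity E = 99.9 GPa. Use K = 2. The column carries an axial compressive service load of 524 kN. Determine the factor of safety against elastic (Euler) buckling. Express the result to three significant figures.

n ≈ 1.72

d_o = 173 mm, d_i = 132 mm
I = π(d_o⁴ − d_i⁴)/64 = π(173⁴ − 132.0⁴)/64 = 2.907×10^7 mm⁴
I = 2.907×10^7 mm⁴ = 2.907×10^-5 m⁴
Effective length L_e = K·L = 2 × 2.82 = 5.640 m
P_cr = π²EI / L_e² = π² × 99.9×10⁹ × 2.907×10^-5 / 5.640² = 9.010×10^5 N
Factor of safety n = P_cr / P = 900.97 / 524 = 1.72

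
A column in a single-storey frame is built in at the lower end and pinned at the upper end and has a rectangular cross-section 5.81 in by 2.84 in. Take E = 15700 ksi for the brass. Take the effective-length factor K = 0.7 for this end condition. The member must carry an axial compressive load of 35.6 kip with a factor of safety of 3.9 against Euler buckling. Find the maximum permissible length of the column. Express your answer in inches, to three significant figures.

L_max ≈ 159 in

Buckling occurs about the weak axis: I_min = h·b³/12 with b = 2.84 in (the shorter side).
I_min = 5.81×2.84³/12 = 11.09 in⁴
Required critical load P_cr = n·P = 3.9 × 35.6 = 138.8 kip = 1.388×10^5 lb
From P_cr = π²EI/(K·L)²:  L = (1/K)·√(π²EI/P_cr) = (1/0.7)·√(π²×1.57×10^7×11.09/1.388×10^5)
L = 159 in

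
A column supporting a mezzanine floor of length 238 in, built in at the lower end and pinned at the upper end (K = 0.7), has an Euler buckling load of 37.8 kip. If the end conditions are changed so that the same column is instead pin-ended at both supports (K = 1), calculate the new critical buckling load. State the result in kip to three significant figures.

P_cr ≈ 18.5 kip

P_cr ∝ 1/K², so P_cr,new = P_cr,old × (K_old/K_new)² = 37.8 × (0.7/1)²
= 37.8 × 0.4900 = 18.5 kip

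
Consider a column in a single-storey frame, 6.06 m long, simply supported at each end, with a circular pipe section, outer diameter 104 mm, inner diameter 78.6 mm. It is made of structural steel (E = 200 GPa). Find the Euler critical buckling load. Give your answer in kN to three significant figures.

P_cr ≈ 208 kN

d_o = 104 mm, d_i = 78.6 mm
I = π(d_o⁴ − d_i⁴)/64 = π(104⁴ − 78.60⁴)/64 = 3.869×10^6 mm⁴
I = 3.869×10^6 mm⁴ = 3.869×10^-6 m⁴
Effective length L_e = K·L = 1 × 6.06 = 6.060 m
P_cr = π²EI / L_e² = π² × 200×10⁹ × 3.869×10^-6 / 6.060² = 2.080×10^5 N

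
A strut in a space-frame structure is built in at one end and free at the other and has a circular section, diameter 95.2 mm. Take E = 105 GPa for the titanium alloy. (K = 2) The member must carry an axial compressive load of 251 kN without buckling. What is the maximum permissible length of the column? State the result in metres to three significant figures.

L_max ≈ 2.04 m

I = πd⁴/64 = π×95.2⁴/64 = 4.032×10^6 mm⁴
I = 4.032×10^-6 m⁴
At the buckling limit P_cr = P = 2.510×10^5 N
From P_cr = π²EI/(K·L)²:  L = (1/K)·√(π²EI/P_cr) = (1/2)·√(π²×1.05×10^11×4.032×10^-6/2.510×10^5)
L = 2.04 m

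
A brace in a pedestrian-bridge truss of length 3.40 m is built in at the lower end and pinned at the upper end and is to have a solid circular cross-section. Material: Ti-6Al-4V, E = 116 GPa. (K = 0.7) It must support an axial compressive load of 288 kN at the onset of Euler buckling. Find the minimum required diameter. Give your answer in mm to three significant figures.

d ≈ 73.4 mm

L_e = K·L = 0.7 × 3.40 = 2.380 m
Required I = P_cr·L_e²/(π²E) = 2.880×10^5 × 2.380² / (π² × 1.16×10^11) = 1.425×10^-6 m⁴
I_req = 1.425×10^6 mm⁴
Solid circle: I = πd⁴/64  ⇒  d = (64I/π)^(1/4) = (64×1.425×10^6/π)^(1/4) = 73.4 mm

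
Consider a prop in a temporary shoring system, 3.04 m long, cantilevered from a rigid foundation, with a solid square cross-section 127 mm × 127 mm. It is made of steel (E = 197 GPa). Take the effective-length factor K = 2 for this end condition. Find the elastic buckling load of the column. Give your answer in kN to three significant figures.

I = a⁴/12 = 127⁴/12 = 2.168×10^7 mm⁴
I = 2.168×10^7 mm⁴ = 2.168×10^-5 m⁴
Effective length L_e = K·L = 2 × 3.04 = 6.080 m
P_cr = π²EI / L_e² = π² × 197×10⁹ × 2.168×10^-5 / 6.080² = 1.140×10^6 N

P_cr ≈ 1140 kN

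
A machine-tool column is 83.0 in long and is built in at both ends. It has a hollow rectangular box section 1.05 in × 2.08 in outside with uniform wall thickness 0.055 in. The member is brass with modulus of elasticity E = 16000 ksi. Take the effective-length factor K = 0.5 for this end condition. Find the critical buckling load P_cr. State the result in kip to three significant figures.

P_cr ≈ 5.90 kip

Inner dimensions: h_i = 2.08 − 2×0.055 = 1.970 in, b_i = 1.05 − 2×0.055 = 0.9400 in
Weak-axis I_min = (h_o·b_o³ − h_i·b_i³)/12 with b_o = 1.05, b_i = 0.9400 in (shorter outer/inner sides).
I_min = (2.08×1.05³ − 1.970×0.9400³)/12 = 6.430×10^-2 in⁴
Effective length L_e = K·L = 0.5 × 83.0 = 41.50 in
P_cr = π²EI / L_e² = π² × 16000×10³ × 6.430×10^-2 / 41.50² = 5.896×10^3 lb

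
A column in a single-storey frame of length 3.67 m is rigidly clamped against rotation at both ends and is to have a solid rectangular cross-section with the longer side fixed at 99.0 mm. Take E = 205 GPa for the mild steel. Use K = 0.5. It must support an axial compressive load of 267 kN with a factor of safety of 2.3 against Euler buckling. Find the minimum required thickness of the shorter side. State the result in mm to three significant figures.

Required P_cr = n·P = 2.3 × 267 = 614.1 kN
L_e = K·L = 0.5 × 3.67 = 1.835 m
Required I = P_cr·L_e²/(π²E) = 6.141×10^5 × 1.835² / (π² × 2.05×10^11) = 1.022×10^-6 m⁴
I_req = 1.022×10^6 mm⁴
Rectangle, weak axis: I_min = h·b³/12 with h = 99.0 mm fixed  ⇒  b = (12I/h)^(1/3) = 49.9 mm

b ≈ 49.9 mm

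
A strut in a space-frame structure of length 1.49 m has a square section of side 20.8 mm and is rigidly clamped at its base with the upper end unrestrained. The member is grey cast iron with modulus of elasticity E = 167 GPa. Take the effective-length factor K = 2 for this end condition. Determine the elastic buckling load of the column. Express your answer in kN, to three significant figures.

P_cr ≈ 2.90 kN

I = a⁴/12 = 20.8⁴/12 = 1.560×10^4 mm⁴
I = 1.560×10^4 mm⁴ = 1.560×10^-8 m⁴
Effective length L_e = K·L = 2 × 1.49 = 2.980 m
P_cr = π²EI / L_e² = π² × 167×10⁹ × 1.560×10^-8 / 2.980² = 2.895×10^3 N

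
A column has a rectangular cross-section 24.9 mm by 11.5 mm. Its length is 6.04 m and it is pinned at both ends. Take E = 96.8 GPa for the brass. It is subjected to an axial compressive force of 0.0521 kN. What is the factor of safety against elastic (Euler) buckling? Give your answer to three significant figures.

n ≈ 1.59

Buckling occurs about the weak axis: I_min = h·b³/12 with b = 11.5 mm (the shorter side).
I_min = 24.9×11.5³/12 = 3.156×10^3 mm⁴
I = 3.156×10^3 mm⁴ = 3.156×10^-9 m⁴
Effective length L_e = K·L = 1 × 6.04 = 6.040 m
P_cr = π²EI / L_e² = π² × 96.8×10⁹ × 3.156×10^-9 / 6.040² = 82.64 N
Factor of safety n = P_cr / P = 0.082644 / 0.0521 = 1.59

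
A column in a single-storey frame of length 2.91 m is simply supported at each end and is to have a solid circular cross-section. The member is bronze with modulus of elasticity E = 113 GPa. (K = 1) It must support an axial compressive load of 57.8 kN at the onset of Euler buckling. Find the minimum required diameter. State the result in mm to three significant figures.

d ≈ 54.7 mm

L_e = K·L = 1 × 2.91 = 2.910 m
Required I = P_cr·L_e²/(π²E) = 5.780×10^4 × 2.910² / (π² × 1.13×10^11) = 4.389×10^-7 m⁴
I_req = 4.389×10^5 mm⁴
Solid circle: I = πd⁴/64  ⇒  d = (64I/π)^(1/4) = (64×4.389×10^5/π)^(1/4) = 54.7 mm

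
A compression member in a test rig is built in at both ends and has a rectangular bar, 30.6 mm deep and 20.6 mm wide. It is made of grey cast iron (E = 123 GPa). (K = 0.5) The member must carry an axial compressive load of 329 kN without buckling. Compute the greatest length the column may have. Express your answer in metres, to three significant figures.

Buckling occurs about the weak axis: I_min = h·b³/12 with b = 20.6 mm (the shorter side).
I_min = 30.6×20.6³/12 = 2.229×10^4 mm⁴
I = 2.229×10^-8 m⁴
At the buckling limit P_cr = P = 3.290×10^5 N
From P_cr = π²EI/(K·L)²:  L = (1/K)·√(π²EI/P_cr) = (1/0.5)·√(π²×1.23×10^11×2.229×10^-8/3.290×10^5)
L = 0.574 m

L_max ≈ 0.574 m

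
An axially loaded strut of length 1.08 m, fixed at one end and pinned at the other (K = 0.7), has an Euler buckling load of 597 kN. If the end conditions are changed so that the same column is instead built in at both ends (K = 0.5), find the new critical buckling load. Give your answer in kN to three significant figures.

P_cr ≈ 1170 kN

P_cr ∝ 1/K², so P_cr,new = P_cr,old × (K_old/K_new)² = 597 × (0.7/0.5)²
= 597 × 1.960 = 1170 kN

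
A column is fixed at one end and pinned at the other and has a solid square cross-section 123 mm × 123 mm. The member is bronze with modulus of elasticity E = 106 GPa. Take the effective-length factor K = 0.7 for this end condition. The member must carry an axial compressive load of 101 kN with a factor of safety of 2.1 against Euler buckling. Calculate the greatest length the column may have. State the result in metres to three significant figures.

I = a⁴/12 = 123⁴/12 = 1.907×10^7 mm⁴
I = 1.907×10^-5 m⁴
Required critical load P_cr = n·P = 2.1 × 101 = 212.1 kN = 2.121×10^5 N
From P_cr = π²EI/(K·L)²:  L = (1/K)·√(π²EI/P_cr) = (1/0.7)·√(π²×1.06×10^11×1.907×10^-5/2.121×10^5)
L = 13.9 m

L_max ≈ 13.9 m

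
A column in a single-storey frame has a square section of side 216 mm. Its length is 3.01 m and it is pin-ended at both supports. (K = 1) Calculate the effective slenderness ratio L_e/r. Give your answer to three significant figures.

λ ≈ 48.3

For a square r = a/√12 = 216/√12 = 62.35 mm
L_e = K·L = 1 × 3.01 m = 3.010 m = 3010.0 mm
λ = L_e / r_min = 3010.0 / 62.35 = 48.3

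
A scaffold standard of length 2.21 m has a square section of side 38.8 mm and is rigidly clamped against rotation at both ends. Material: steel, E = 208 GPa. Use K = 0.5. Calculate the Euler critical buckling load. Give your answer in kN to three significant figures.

P_cr ≈ 318 kN

I = a⁴/12 = 38.8⁴/12 = 1.889×10^5 mm⁴
I = 1.889×10^5 mm⁴ = 1.889×10^-7 m⁴
Effective length L_e = K·L = 0.5 × 2.21 = 1.105 m
P_cr = π²EI / L_e² = π² × 208×10⁹ × 1.889×10^-7 / 1.105² = 3.175×10^5 N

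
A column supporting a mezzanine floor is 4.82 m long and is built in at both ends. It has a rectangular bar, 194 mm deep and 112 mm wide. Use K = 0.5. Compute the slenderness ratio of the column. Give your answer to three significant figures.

λ ≈ 74.5

Buckling occurs about the weak axis: I_min = h·b³/12 with b = 112 mm (the shorter side).
I_min = 194×112³/12 = 2.271×10^7 mm⁴
A = 2.173×10^4 mm²;  r_min = √(I/A) = √(2.271×10^7/2.173×10^4) = 32.33 mm
L_e = K·L = 0.5 × 4.82 m = 2.410 m = 2410.0 mm
λ = L_e / r_min = 2410.0 / 32.33 = 74.5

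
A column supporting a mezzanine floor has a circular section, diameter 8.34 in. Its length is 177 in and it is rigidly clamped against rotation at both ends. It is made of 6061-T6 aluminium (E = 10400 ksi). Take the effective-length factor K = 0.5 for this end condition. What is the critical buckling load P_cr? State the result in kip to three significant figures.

P_cr ≈ 3110 kip

I = πd⁴/64 = π×8.34⁴/64 = 237.5 in⁴
Effective length L_e = K·L = 0.5 × 177 = 88.50 in
P_cr = π²EI / L_e² = π² × 10400×10³ × 237.5 / 88.50² = 3.112×10^6 lb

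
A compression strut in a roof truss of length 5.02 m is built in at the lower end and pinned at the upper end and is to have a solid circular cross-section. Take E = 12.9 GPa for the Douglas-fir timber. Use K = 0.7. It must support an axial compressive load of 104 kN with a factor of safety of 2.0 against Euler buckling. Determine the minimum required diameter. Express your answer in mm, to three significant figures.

d ≈ 142 mm

Required P_cr = n·P = 2.0 × 104 = 208.0 kN
L_e = K·L = 0.7 × 5.02 = 3.514 m
Required I = P_cr·L_e²/(π²E) = 2.080×10^5 × 3.514² / (π² × 1.29×10^10) = 2.017×10^-5 m⁴
I_req = 2.017×10^7 mm⁴
Solid circle: I = πd⁴/64  ⇒  d = (64I/π)^(1/4) = (64×2.017×10^7/π)^(1/4) = 142 mm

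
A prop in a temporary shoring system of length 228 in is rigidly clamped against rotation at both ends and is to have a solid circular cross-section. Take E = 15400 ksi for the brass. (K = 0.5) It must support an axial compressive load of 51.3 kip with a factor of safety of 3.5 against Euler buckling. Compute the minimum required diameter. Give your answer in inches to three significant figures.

Required P_cr = n·P = 3.5 × 51.3 = 179.5 kip
L_e = K·L = 0.5 × 228 = 114.0 in
Required I = P_cr·L_e²/(π²E) = 1.795×10^5 × 114.0² / (π² × 1.54×10^7) = 15.35 in⁴
Solid circle: I = πd⁴/64  ⇒  d = (64I/π)^(1/4) = (64×15.35/π)^(1/4) = 4.21 in

d ≈ 4.21 in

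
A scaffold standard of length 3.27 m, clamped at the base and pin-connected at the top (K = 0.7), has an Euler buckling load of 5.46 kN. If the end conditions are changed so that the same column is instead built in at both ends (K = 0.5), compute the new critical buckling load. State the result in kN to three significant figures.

P_cr ≈ 10.7 kN

P_cr ∝ 1/K², so P_cr,new = P_cr,old × (K_old/K_new)² = 5.46 × (0.7/0.5)²
= 5.46 × 1.960 = 10.7 kN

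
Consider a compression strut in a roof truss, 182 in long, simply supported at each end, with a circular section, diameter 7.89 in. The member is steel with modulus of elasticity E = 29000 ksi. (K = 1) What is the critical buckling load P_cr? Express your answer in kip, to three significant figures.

P_cr ≈ 1640 kip

I = πd⁴/64 = π×7.89⁴/64 = 190.2 in⁴
Effective length L_e = K·L = 1 × 182 = 182.0 in
P_cr = π²EI / L_e² = π² × 29000×10³ × 190.2 / 182.0² = 1.644×10^6 lb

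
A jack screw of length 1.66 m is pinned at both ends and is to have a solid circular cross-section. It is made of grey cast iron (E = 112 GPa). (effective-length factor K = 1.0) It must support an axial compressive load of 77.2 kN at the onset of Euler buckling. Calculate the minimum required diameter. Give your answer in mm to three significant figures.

L_e = K·L = 1 × 1.66 = 1.660 m
Required I = P_cr·L_e²/(π²E) = 7.720×10^4 × 1.660² / (π² × 1.12×10^11) = 1.924×10^-7 m⁴
I_req = 1.924×10^5 mm⁴
Solid circle: I = πd⁴/64  ⇒  d = (64I/π)^(1/4) = (64×1.924×10^5/π)^(1/4) = 44.5 mm

d ≈ 44.5 mm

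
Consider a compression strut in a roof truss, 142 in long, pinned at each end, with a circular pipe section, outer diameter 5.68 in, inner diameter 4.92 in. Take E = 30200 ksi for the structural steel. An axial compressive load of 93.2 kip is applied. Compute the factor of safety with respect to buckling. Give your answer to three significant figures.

n ≈ 3.54

d_o = 5.68 in, d_i = 4.92 in
I = π(d_o⁴ − d_i⁴)/64 = π(5.68⁴ − 4.920⁴)/64 = 22.33 in⁴
Effective length L_e = K·L = 1 × 142 = 142.0 in
P_cr = π²EI / L_e² = π² × 30200×10³ × 22.33 / 142.0² = 3.301×10^5 lb
Factor of safety n = P_cr / P = 330.09 / 93.2 = 3.54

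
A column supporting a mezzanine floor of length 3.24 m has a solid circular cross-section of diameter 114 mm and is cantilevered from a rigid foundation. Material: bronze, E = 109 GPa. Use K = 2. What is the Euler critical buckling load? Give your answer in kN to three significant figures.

I = πd⁴/64 = π×114⁴/64 = 8.291×10^6 mm⁴
I = 8.291×10^6 mm⁴ = 8.291×10^-6 m⁴
Effective length L_e = K·L = 2 × 3.24 = 6.480 m
P_cr = π²EI / L_e² = π² × 109×10⁹ × 8.291×10^-6 / 6.480² = 2.124×10^5 N

P_cr ≈ 212 kN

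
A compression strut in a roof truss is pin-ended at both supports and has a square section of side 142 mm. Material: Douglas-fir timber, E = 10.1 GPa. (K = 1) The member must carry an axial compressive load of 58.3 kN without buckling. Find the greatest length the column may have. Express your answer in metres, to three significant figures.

I = a⁴/12 = 142⁴/12 = 3.388×10^7 mm⁴
I = 3.388×10^-5 m⁴
At the buckling limit P_cr = P = 5.830×10^4 N
From P_cr = π²EI/(K·L)²:  L = (1/K)·√(π²EI/P_cr) = (1/1)·√(π²×1.01×10^10×3.388×10^-5/5.830×10^4)
L = 7.61 m

L_max ≈ 7.61 m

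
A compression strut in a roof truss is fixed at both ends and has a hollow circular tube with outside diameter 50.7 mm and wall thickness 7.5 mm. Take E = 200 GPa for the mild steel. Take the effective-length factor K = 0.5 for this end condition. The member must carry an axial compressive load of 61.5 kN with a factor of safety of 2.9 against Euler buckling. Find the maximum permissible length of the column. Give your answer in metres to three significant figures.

Inner diameter d_i = 50.7 − 2×7.5 = 35.70 mm
I = π(d_o⁴ − d_i⁴)/64 = π(50.7⁴ − 35.70⁴)/64 = 2.446×10^5 mm⁴
I = 2.446×10^-7 m⁴
Required critical load P_cr = n·P = 2.9 × 61.5 = 178.4 kN = 1.784×10^5 N
From P_cr = π²EI/(K·L)²:  L = (1/K)·√(π²EI/P_cr) = (1/0.5)·√(π²×2.00×10^11×2.446×10^-7/1.784×10^5)
L = 3.29 m

L_max ≈ 3.29 m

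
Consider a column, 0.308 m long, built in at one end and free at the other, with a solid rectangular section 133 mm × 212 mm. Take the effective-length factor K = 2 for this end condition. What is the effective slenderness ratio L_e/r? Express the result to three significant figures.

λ ≈ 16.0

For a rectangle r_min = b/√12 = 133/√12 = 38.39 mm
L_e = K·L = 2 × 0.308 m = 0.6160 m = 616.00 mm
λ = L_e / r_min = 616.00 / 38.39 = 16.0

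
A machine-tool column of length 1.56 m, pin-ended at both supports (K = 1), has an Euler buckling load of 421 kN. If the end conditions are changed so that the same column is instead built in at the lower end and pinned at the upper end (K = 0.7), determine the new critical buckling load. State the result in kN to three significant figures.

P_cr ≈ 859 kN

P_cr ∝ 1/K², so P_cr,new = P_cr,old × (K_old/K_new)² = 421 × (1/0.7)²
= 421 × 2.041 = 859 kN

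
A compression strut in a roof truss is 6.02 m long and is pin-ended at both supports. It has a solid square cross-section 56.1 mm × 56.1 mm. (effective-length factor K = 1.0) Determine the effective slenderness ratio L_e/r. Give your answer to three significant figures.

λ ≈ 372

I = a⁴/12 = 56.1⁴/12 = 8.254×10^5 mm⁴
A = 3.147×10^3 mm²;  r_min = √(I/A) = √(8.254×10^5/3.147×10^3) = 16.19 mm
L_e = K·L = 1 × 6.02 m = 6.020 m = 6020.0 mm
λ = L_e / r_min = 6020.0 / 16.19 = 372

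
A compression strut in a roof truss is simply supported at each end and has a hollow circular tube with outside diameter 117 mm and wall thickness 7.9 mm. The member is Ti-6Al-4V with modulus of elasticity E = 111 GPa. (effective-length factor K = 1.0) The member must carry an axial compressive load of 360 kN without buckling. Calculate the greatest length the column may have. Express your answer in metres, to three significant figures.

Inner diameter d_i = 117 − 2×7.9 = 101.2 mm
I = π(d_o⁴ − d_i⁴)/64 = π(117⁴ − 101.2⁴)/64 = 4.050×10^6 mm⁴
I = 4.050×10^-6 m⁴
At the buckling limit P_cr = P = 3.600×10^5 N
From P_cr = π²EI/(K·L)²:  L = (1/K)·√(π²EI/P_cr) = (1/1)·√(π²×1.11×10^11×4.050×10^-6/3.600×10^5)
L = 3.51 m

L_max ≈ 3.51 m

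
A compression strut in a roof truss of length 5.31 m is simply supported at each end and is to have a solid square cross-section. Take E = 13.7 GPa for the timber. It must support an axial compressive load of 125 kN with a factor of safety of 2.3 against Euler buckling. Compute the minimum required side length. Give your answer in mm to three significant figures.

Required P_cr = n·P = 2.3 × 125 = 287.5 kN
L_e = K·L = 1 × 5.31 = 5.310 m
Required I = P_cr·L_e²/(π²E) = 2.875×10^5 × 5.310² / (π² × 1.37×10^10) = 5.995×10^-5 m⁴
I_req = 5.995×10^7 mm⁴
Solid square: I = a⁴/12  ⇒  a = (12I)^(1/4) = (12×5.995×10^7)^(1/4) = 164 mm

a ≈ 164 mm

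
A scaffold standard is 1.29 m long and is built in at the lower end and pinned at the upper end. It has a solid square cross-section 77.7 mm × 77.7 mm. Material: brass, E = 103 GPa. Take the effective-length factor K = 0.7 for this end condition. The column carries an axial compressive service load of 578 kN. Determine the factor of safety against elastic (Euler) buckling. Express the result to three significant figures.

I = a⁴/12 = 77.7⁴/12 = 3.037×10^6 mm⁴
I = 3.037×10^6 mm⁴ = 3.037×10^-6 m⁴
Effective length L_e = K·L = 0.7 × 1.29 = 0.9030 m
P_cr = π²EI / L_e² = π² × 103×10⁹ × 3.037×10^-6 / 0.9030² = 3.787×10^6 N
Factor of safety n = P_cr / P = 3786.7 / 578 = 6.55

n ≈ 6.55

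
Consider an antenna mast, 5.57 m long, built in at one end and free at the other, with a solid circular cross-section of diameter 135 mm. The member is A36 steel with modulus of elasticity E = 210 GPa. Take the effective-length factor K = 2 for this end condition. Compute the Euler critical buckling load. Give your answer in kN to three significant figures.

I = πd⁴/64 = π×135⁴/64 = 1.630×10^7 mm⁴
I = 1.630×10^7 mm⁴ = 1.630×10^-5 m⁴
Effective length L_e = K·L = 2 × 5.57 = 11.14 m
P_cr = π²EI / L_e² = π² × 210×10⁹ × 1.630×10^-5 / 11.14² = 2.723×10^5 N

P_cr ≈ 272 kN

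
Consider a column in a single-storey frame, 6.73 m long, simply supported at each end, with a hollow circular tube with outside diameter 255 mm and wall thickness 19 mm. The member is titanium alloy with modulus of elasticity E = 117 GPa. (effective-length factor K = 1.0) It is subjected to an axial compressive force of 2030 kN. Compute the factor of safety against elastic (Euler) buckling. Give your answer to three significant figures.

Inner diameter d_i = 255 − 2×19 = 217.0 mm
I = π(d_o⁴ − d_i⁴)/64 = π(255⁴ − 217.0⁴)/64 = 9.871×10^7 mm⁴
I = 9.871×10^7 mm⁴ = 9.871×10^-5 m⁴
Effective length L_e = K·L = 1 × 6.73 = 6.730 m
P_cr = π²EI / L_e² = π² × 117×10⁹ × 9.871×10^-5 / 6.730² = 2.517×10^6 N
Factor of safety n = P_cr / P = 2516.6 / 2030 = 1.24

n ≈ 1.24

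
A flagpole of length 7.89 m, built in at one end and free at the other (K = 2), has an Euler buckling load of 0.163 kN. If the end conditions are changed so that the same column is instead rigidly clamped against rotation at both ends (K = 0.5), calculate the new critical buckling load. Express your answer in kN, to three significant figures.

P_cr ∝ 1/K², so P_cr,new = P_cr,old × (K_old/K_new)² = 0.163 × (2/0.5)²
= 0.163 × 16.00 = 2.61 kN

P_cr ≈ 2.61 kN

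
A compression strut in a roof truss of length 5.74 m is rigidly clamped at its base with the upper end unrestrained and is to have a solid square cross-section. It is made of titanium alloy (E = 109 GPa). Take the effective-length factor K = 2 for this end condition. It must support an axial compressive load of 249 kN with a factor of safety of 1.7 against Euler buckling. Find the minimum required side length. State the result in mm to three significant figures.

Required P_cr = n·P = 1.7 × 249 = 423.3 kN
L_e = K·L = 2 × 5.74 = 11.48 m
Required I = P_cr·L_e²/(π²E) = 4.233×10^5 × 11.48² / (π² × 1.09×10^11) = 5.186×10^-5 m⁴
I_req = 5.186×10^7 mm⁴
Solid square: I = a⁴/12  ⇒  a = (12I)^(1/4) = (12×5.186×10^7)^(1/4) = 158 mm

a ≈ 158 mm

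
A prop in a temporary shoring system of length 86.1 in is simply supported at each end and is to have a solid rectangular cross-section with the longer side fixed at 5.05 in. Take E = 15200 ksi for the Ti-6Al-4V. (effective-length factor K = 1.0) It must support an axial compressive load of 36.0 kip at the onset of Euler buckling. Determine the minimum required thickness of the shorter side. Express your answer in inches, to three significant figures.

L_e = K·L = 1 × 86.1 = 86.10 in
Required I = P_cr·L_e²/(π²E) = 3.600×10^4 × 86.10² / (π² × 1.52×10^7) = 1.779 in⁴
Rectangle, weak axis: I_min = h·b³/12 with h = 5.05 in fixed  ⇒  b = (12I/h)^(1/3) = 1.62 in

b ≈ 1.62 in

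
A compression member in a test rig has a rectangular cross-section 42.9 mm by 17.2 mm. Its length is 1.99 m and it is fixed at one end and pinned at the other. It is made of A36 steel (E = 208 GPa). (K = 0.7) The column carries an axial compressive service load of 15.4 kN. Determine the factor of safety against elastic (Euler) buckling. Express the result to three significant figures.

n ≈ 1.25

Buckling occurs about the weak axis: I_min = h·b³/12 with b = 17.2 mm (the shorter side).
I_min = 42.9×17.2³/12 = 1.819×10^4 mm⁴
I = 1.819×10^4 mm⁴ = 1.819×10^-8 m⁴
Effective length L_e = K·L = 0.7 × 1.99 = 1.393 m
P_cr = π²EI / L_e² = π² × 208×10⁹ × 1.819×10^-8 / 1.393² = 1.925×10^4 N
Factor of safety n = P_cr / P = 19.245 / 15.4 = 1.25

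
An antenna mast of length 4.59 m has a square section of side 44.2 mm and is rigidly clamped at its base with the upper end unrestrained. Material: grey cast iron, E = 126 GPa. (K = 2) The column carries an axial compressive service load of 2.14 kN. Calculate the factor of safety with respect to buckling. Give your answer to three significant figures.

I = a⁴/12 = 44.2⁴/12 = 3.181×10^5 mm⁴
I = 3.181×10^5 mm⁴ = 3.181×10^-7 m⁴
Effective length L_e = K·L = 2 × 4.59 = 9.180 m
P_cr = π²EI / L_e² = π² × 126×10⁹ × 3.181×10^-7 / 9.180² = 4.693×10^3 N
Factor of safety n = P_cr / P = 4.6935 / 2.14 = 2.19

n ≈ 2.19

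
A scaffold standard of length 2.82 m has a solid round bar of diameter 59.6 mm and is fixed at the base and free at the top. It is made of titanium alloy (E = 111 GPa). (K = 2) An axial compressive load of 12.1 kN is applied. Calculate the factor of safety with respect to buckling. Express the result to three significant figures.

n ≈ 1.76

I = πd⁴/64 = π×59.6⁴/64 = 6.194×10^5 mm⁴
I = 6.194×10^5 mm⁴ = 6.194×10^-7 m⁴
Effective length L_e = K·L = 2 × 2.82 = 5.640 m
P_cr = π²EI / L_e² = π² × 111×10⁹ × 6.194×10^-7 / 5.640² = 2.133×10^4 N
Factor of safety n = P_cr / P = 21.331 / 12.1 = 1.76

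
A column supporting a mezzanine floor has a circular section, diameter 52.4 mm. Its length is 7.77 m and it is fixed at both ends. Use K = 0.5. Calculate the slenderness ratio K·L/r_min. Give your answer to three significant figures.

λ ≈ 297

I = πd⁴/64 = π×52.4⁴/64 = 3.701×10^5 mm⁴
A = 2.157×10^3 mm²;  r_min = √(I/A) = √(3.701×10^5/2.157×10^3) = 13.10 mm
L_e = K·L = 0.5 × 7.77 m = 3.885 m = 3885.0 mm
λ = L_e / r_min = 3885.0 / 13.10 = 297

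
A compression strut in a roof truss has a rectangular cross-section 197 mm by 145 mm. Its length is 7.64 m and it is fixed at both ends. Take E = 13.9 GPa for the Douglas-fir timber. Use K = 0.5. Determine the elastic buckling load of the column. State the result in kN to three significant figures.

Buckling occurs about the weak axis: I_min = h·b³/12 with b = 145 mm (the shorter side).
I_min = 197×145³/12 = 5.005×10^7 mm⁴
I = 5.005×10^7 mm⁴ = 5.005×10^-5 m⁴
Effective length L_e = K·L = 0.5 × 7.64 = 3.820 m
P_cr = π²EI / L_e² = π² × 13.9×10⁹ × 5.005×10^-5 / 3.820² = 4.705×10^5 N

P_cr ≈ 471 kN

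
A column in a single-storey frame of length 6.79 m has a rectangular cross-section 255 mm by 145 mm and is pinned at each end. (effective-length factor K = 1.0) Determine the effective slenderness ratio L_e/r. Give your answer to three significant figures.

λ ≈ 162

For a rectangle r_min = b/√12 = 145/√12 = 41.86 mm
L_e = K·L = 1 × 6.79 m = 6.790 m = 6790.0 mm
λ = L_e / r_min = 6790.0 / 41.86 = 162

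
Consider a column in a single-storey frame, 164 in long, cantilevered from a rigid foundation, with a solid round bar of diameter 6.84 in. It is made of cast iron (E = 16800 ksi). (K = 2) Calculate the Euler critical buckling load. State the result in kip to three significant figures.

P_cr ≈ 166 kip

I = πd⁴/64 = π×6.84⁴/64 = 107.4 in⁴
Effective length L_e = K·L = 2 × 164 = 328.0 in
P_cr = π²EI / L_e² = π² × 16800×10³ × 107.4 / 328.0² = 1.656×10^5 lb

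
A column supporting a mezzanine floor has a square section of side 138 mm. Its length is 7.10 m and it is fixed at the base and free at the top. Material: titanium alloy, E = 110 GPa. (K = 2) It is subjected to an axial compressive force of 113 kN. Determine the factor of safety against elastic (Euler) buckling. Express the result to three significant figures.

I = a⁴/12 = 138⁴/12 = 3.022×10^7 mm⁴
I = 3.022×10^7 mm⁴ = 3.022×10^-5 m⁴
Effective length L_e = K·L = 2 × 7.10 = 14.20 m
P_cr = π²EI / L_e² = π² × 110×10⁹ × 3.022×10^-5 / 14.20² = 1.627×10^5 N
Factor of safety n = P_cr / P = 162.72 / 113 = 1.44

n ≈ 1.44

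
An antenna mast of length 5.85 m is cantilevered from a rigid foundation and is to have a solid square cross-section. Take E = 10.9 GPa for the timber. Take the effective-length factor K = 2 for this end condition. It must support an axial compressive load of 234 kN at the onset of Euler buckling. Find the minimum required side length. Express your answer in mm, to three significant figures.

a ≈ 244 mm

L_e = K·L = 2 × 5.85 = 11.70 m
Required I = P_cr·L_e²/(π²E) = 2.340×10^5 × 11.70² / (π² × 1.09×10^10) = 2.978×10^-4 m⁴
I_req = 2.978×10^8 mm⁴
Solid square: I = a⁴/12  ⇒  a = (12I)^(1/4) = (12×2.978×10^8)^(1/4) = 244 mm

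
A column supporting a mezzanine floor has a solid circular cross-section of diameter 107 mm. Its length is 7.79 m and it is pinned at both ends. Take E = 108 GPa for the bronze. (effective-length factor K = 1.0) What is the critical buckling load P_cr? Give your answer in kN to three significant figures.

I = πd⁴/64 = π×107⁴/64 = 6.434×10^6 mm⁴
I = 6.434×10^6 mm⁴ = 6.434×10^-6 m⁴
Effective length L_e = K·L = 1 × 7.79 = 7.790 m
P_cr = π²EI / L_e² = π² × 108×10⁹ × 6.434×10^-6 / 7.790² = 1.130×10^5 N

P_cr ≈ 113 kN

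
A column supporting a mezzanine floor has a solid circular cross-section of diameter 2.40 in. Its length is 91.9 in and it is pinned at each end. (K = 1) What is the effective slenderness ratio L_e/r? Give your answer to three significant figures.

λ ≈ 153

For a solid circle r = d/4 = 2.40/4 = 0.6000 in
L_e = K·L = 1 × 91.9 = 91.90 in
λ = L_e / r_min = 91.900 / 0.6000 = 153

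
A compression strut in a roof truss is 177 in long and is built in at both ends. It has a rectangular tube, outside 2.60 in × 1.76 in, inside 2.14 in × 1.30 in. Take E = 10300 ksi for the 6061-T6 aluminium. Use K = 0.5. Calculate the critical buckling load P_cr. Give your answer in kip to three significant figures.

P_cr ≈ 10.2 kip

Weak-axis I_min = (h_o·b_o³ − h_i·b_i³)/12 with b_o = 1.76, b_i = 1.300 in (shorter outer/inner sides).
I_min = (2.60×1.76³ − 2.140×1.300³)/12 = 0.7894 in⁴
Effective length L_e = K·L = 0.5 × 177 = 88.50 in
P_cr = π²EI / L_e² = π² × 10300×10³ × 0.7894 / 88.50² = 1.025×10^4 lb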